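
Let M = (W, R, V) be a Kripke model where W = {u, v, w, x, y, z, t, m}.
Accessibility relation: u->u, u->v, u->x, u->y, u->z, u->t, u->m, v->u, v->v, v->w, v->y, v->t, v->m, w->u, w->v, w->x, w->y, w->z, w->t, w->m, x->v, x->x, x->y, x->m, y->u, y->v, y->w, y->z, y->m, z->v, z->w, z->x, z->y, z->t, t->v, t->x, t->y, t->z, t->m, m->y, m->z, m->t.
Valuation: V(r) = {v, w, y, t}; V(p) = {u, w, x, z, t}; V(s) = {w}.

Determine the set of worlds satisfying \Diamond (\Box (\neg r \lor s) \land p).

none

Let φ = \Diamond (\Box (\neg r \lor s) \land p). Evaluate φ at each world:
  u (successors {u, v, x, y, z, t, m}): φ is false.
  v (successors {u, v, w, y, t, m}): φ is false.
  w (successors {u, v, x, y, z, t, m}): φ is false.
  x (successors {v, x, y, m}): φ is false.
  y (successors {u, v, w, z, m}): φ is false.
  z (successors {v, w, x, y, t}): φ is false.
  t (successors {v, x, y, z, m}): φ is false.
  m (successors {y, z, t}): φ is false.
For instance, at v:
  At v: \Diamond (\Box (\neg r \lor s) \land p) requires \Box (\neg r \lor s) \land p at some successor in {u, v, w, y, t, m}.
    At u: \Box (\neg r \lor s) \land p is false.
    At v: \Box (\neg r \lor s) \land p is false.
    At w: \Box (\neg r \lor s) \land p is false.
    At y: \Box (\neg r \lor s) \land p is false.
    At t: \Box (\neg r \lor s) \land p is false.
    At m: \Box (\neg r \lor s) \land p is false.
  So \Diamond (\Box (\neg r \lor s) \land p) is false at v.
Satisfying worlds: none.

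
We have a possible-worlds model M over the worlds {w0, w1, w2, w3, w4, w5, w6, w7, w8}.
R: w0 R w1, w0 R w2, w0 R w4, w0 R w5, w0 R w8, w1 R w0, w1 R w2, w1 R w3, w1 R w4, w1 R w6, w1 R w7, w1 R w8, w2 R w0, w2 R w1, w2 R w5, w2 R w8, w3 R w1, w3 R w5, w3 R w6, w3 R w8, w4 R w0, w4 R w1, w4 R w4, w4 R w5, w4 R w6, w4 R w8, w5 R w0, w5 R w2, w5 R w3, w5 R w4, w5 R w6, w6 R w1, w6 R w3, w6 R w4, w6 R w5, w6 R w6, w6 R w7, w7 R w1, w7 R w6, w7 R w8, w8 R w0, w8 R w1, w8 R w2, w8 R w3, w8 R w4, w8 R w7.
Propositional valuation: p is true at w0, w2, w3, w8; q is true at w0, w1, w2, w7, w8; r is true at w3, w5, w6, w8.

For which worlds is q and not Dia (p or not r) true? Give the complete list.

Let φ = q and not Dia (p or not r). Evaluate φ at each world:
  w0 (successors {w1, w2, w4, w5, w8}): φ is false.
  w1 (successors {w0, w2, w3, w4, w6, w7, w8}): φ is false.
  w2 (successors {w0, w1, w5, w8}): φ is false.
  w3 (successors {w1, w5, w6, w8}): φ is false.
  w4 (successors {w0, w1, w4, w5, w6, w8}): φ is false.
  w5 (successors {w0, w2, w3, w4, w6}): φ is false.
  w6 (successors {w1, w3, w4, w5, w6, w7}): φ is false.
  w7 (successors {w1, w6, w8}): φ is false.
  w8 (successors {w0, w1, w2, w3, w4, w7}): φ is false.
For instance, at w0:
  At w0: q is true, not Dia (p or not r) is false, so q and not Dia (p or not r) is false.
    At w0: Dia (p or not r) is true, so not Dia (p or not r) is false.
      At w0: Dia (p or not r) requires p or not r at some successor in {w1, w2, w4, w5, w8}.
        p or not r holds at w1, so Dia (p or not r) is true at w0.
Satisfying worlds: none.

none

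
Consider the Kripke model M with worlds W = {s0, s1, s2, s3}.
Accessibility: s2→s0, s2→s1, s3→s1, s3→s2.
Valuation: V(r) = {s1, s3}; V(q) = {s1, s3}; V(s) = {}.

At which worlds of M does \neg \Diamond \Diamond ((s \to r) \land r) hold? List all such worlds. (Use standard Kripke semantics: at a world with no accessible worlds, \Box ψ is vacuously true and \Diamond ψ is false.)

Recall that \Diamond ψ holds at a world iff ψ holds at some accessible world.
Let φ = \neg \Diamond \Diamond ((s \to r) \land r). Evaluate φ at each world:
  s0 (successors ∅): φ is true.
  s1 (successors ∅): φ is true.
  s2 (successors {s0, s1}): φ is true.
  s3 (successors {s1, s2}): φ is false.
For instance, at s2:
  At s2: \Diamond \Diamond ((s \to r) \land r) is false, so \neg \Diamond \Diamond ((s \to r) \land r) is true.
    At s2: \Diamond \Diamond ((s \to r) \land r) requires \Diamond ((s \to r) \land r) at some successor in {s0, s1}.
      At s0: \Diamond ((s \to r) \land r) is false.
      At s1: \Diamond ((s \to r) \land r) is false.
    So \Diamond \Diamond ((s \to r) \land r) is false at s2.
Satisfying worlds: {s0, s1, s2}

s0, s1, s2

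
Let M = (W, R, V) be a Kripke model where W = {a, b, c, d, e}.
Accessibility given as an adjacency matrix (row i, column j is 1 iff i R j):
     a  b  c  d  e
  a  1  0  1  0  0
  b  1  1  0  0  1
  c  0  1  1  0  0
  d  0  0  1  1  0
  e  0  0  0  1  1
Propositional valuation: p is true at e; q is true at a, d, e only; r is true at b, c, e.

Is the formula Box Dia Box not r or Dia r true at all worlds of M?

Yes

Let φ = Box Dia Box not r or Dia r. Evaluate φ at each world:
  a (successors {a, c}): φ is true.
  b (successors {a, b, e}): φ is true.
  c (successors {b, c}): φ is true.
  d (successors {c, d}): φ is true.
  e (successors {d, e}): φ is true.
For instance, at a:
  At a: Box Dia Box not r is false, Dia r is true, so Box Dia Box not r or Dia r is true.
    At a: Box Dia Box not r requires Dia Box not r at every successor {a, c}.
      Dia Box not r fails at a, so Box Dia Box not r is false at a.
    At a: Dia r requires r at some successor in {a, c}.
      r holds at c, so Dia r is true at a.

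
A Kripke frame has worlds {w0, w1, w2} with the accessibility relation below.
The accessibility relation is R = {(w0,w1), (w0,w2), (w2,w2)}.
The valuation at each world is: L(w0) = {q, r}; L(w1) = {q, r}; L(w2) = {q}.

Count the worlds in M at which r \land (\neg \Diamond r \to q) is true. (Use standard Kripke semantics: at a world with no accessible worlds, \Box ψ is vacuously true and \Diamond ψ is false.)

2

Let φ = r \land (\neg \Diamond r \to q). Evaluate φ at each world:
  w0 (successors {w1, w2}): φ is true.
  w1 (successors ∅): φ is true.
  w2 (successors {w2}): φ is false.
For instance, at w0:
  At w0: r is true, \neg \Diamond r \to q is true, so r \land (\neg \Diamond r \to q) is true.
    At w0: \neg \Diamond r is false, q is true, so \neg \Diamond r \to q is true.
      At w0: \Diamond r is true, so \neg \Diamond r is false.
Satisfying worlds: {w0, w1}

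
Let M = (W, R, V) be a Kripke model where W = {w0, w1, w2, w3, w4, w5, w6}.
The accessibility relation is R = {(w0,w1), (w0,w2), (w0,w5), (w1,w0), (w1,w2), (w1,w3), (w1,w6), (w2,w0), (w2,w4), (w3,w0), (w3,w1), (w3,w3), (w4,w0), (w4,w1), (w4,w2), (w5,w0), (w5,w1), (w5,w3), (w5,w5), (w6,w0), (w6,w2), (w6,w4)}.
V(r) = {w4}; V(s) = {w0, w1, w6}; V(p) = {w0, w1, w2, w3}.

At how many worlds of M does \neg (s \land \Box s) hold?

7

Recall that \Box ψ holds at a world iff ψ holds at every accessible world, and \Diamond ψ holds iff ψ holds at some accessible world.
Let φ = \neg (s \land \Box s). Evaluate φ at each world:
  w0 (successors {w1, w2, w5}): φ is true.
  w1 (successors {w0, w2, w3, w6}): φ is true.
  w2 (successors {w0, w4}): φ is true.
  w3 (successors {w0, w1, w3}): φ is true.
  w4 (successors {w0, w1, w2}): φ is true.
  w5 (successors {w0, w1, w3, w5}): φ is true.
  w6 (successors {w0, w2, w4}): φ is true.
For instance, at w1:
  At w1: s \land \Box s is false, so \neg (s \land \Box s) is true.
    At w1: s is true, \Box s is false, so s \land \Box s is false.
      At w1: \Box s requires s at every successor {w0, w2, w3, w6}.
        s fails at w2, so \Box s is false at w1.
Satisfying worlds: {w0, w1, w2, w3, w4, w5, w6}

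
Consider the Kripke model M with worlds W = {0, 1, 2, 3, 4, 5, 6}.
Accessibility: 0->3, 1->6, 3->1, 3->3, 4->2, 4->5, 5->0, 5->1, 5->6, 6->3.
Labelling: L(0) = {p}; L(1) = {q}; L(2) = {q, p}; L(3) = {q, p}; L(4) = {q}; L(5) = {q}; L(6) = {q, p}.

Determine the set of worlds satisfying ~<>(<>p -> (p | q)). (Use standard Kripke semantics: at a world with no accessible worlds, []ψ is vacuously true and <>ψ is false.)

2

Recall that <>ψ holds at a world iff ψ holds at some accessible world.
Let φ = ~<>(<>p -> (p | q)). Evaluate φ at each world:
  0 (successors {3}): φ is false.
  1 (successors {6}): φ is false.
  2 (successors ∅): φ is true.
  3 (successors {1, 3}): φ is false.
  4 (successors {2, 5}): φ is false.
  5 (successors {0, 1, 6}): φ is false.
  6 (successors {3}): φ is false.
For instance, at 5:
  At 5: <>(<>p -> (p | q)) is true, so ~<>(<>p -> (p | q)) is false.
    At 5: <>(<>p -> (p | q)) requires <>p -> (p | q) at some successor in {0, 1, 6}.
      <>p -> (p | q) holds at 0, so <>(<>p -> (p | q)) is true at 5.
Satisfying worlds: {2}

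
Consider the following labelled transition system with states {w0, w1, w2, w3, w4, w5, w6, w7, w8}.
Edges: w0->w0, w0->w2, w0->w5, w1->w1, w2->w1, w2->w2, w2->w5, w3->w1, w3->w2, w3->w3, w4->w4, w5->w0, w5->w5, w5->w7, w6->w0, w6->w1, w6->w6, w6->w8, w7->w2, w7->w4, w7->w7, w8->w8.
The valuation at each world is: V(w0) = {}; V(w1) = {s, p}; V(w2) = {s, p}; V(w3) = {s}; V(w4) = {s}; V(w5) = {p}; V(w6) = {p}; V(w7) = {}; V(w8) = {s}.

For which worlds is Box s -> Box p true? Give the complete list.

Recall that Box ψ holds at a world iff ψ holds at every accessible world, and Dia ψ holds iff ψ holds at some accessible world.
Let φ = Box s -> Box p. Evaluate φ at each world:
  w0 (successors {w0, w2, w5}): φ is true.
  w1 (successors {w1}): φ is true.
  w2 (successors {w1, w2, w5}): φ is true.
  w3 (successors {w1, w2, w3}): φ is false.
  w4 (successors {w4}): φ is false.
  w5 (successors {w0, w5, w7}): φ is true.
  w6 (successors {w0, w1, w6, w8}): φ is true.
  w7 (successors {w2, w4, w7}): φ is true.
  w8 (successors {w8}): φ is false.
For instance, at w1:
  At w1: Box s is true, Box p is true, so Box s -> Box p is true.
    At w1: Box s requires s at every successor {w1}.
      At w1: s is true.
    So Box s is true at w1.
    At w1: Box p requires p at every successor {w1}.
      At w1: p is true.
    So Box p is true at w1.
Satisfying worlds: {w0, w1, w2, w5, w6, w7}

w0, w1, w2, w5, w6, w7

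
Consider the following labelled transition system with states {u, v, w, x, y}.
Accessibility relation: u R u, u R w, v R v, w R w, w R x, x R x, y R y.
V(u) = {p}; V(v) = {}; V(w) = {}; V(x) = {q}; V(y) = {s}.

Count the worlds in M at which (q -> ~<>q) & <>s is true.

1

Let φ = (q -> ~<>q) & <>s. Evaluate φ at each world:
  u (successors {u, w}): φ is false.
  v (successors {v}): φ is false.
  w (successors {w, x}): φ is false.
  x (successors {x}): φ is false.
  y (successors {y}): φ is true.
For instance, at y:
  At y: q -> ~<>q is true, <>s is true, so (q -> ~<>q) & <>s is true.
    At y: q is false, ~<>q is true, so q -> ~<>q is true.
      At y: <>q is false, so ~<>q is true.
    At y: <>s requires s at some successor in {y}.
      s holds at y, so <>s is true at y.
Satisfying worlds: {y}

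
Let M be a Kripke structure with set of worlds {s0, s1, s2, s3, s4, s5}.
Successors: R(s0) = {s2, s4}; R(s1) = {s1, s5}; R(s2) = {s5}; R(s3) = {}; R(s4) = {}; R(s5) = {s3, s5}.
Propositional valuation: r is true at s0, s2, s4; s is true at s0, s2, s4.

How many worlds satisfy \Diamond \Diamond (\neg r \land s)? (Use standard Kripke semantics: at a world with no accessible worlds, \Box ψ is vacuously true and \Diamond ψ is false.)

Let φ = \Diamond \Diamond (\neg r \land s). Evaluate φ at each world:
  s0 (successors {s2, s4}): φ is false.
  s1 (successors {s1, s5}): φ is false.
  s2 (successors {s5}): φ is false.
  s3 (successors ∅): φ is false.
  s4 (successors ∅): φ is false.
  s5 (successors {s3, s5}): φ is false.
For instance, at s1:
  At s1: \Diamond \Diamond (\neg r \land s) requires \Diamond (\neg r \land s) at some successor in {s1, s5}.
    At s1: \Diamond (\neg r \land s) is false.
    At s5: \Diamond (\neg r \land s) is false.
  So \Diamond \Diamond (\neg r \land s) is false at s1.
Satisfying worlds: none.

0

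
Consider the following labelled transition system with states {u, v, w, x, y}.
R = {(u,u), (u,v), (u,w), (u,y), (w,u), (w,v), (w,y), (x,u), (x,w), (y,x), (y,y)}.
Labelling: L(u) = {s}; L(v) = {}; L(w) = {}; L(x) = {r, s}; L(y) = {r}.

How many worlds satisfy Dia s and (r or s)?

Let φ = Dia s and (r or s). Evaluate φ at each world:
  u (successors {u, v, w, y}): φ is true.
  v (successors ∅): φ is false.
  w (successors {u, v, y}): φ is false.
  x (successors {u, w}): φ is true.
  y (successors {x, y}): φ is true.
For instance, at x:
  At x: Dia s is true, r or s is true, so Dia s and (r or s) is true.
    At x: Dia s requires s at some successor in {u, w}.
      s holds at u, so Dia s is true at x.
Satisfying worlds: {u, x, y}

3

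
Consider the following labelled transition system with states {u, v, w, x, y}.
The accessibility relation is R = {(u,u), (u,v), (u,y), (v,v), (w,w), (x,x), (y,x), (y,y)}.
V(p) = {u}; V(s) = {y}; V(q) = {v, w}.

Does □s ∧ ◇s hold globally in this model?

No

Let φ = □s ∧ ◇s. Evaluate φ at each world:
  u (successors {u, v, y}): φ is false.
  v (successors {v}): φ is false.
  w (successors {w}): φ is false.
  x (successors {x}): φ is false.
  y (successors {x, y}): φ is false.
Detail at u (counterexample):
  At u: □s is false, ◇s is true, so □s ∧ ◇s is false.
    At u: □s requires s at every successor {u, v, y}.
      s fails at u, so □s is false at u.
    At u: ◇s requires s at some successor in {u, v, y}.
      s holds at y, so ◇s is true at u.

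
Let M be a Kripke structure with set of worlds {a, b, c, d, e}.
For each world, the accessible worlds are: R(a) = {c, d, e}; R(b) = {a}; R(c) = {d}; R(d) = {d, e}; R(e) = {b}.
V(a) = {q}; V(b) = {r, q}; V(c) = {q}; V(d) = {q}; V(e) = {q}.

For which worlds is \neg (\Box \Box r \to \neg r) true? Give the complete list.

none

Let φ = \neg (\Box \Box r \to \neg r). Evaluate φ at each world:
  a (successors {c, d, e}): φ is false.
  b (successors {a}): φ is false.
  c (successors {d}): φ is false.
  d (successors {d, e}): φ is false.
  e (successors {b}): φ is false.
For instance, at c:
  At c: \Box \Box r \to \neg r is true, so \neg (\Box \Box r \to \neg r) is false.
    At c: \Box \Box r is false, \neg r is true, so \Box \Box r \to \neg r is true.
      At c: \Box \Box r requires \Box r at every successor {d}.
        \Box r fails at d, so \Box \Box r is false at c.
Satisfying worlds: none.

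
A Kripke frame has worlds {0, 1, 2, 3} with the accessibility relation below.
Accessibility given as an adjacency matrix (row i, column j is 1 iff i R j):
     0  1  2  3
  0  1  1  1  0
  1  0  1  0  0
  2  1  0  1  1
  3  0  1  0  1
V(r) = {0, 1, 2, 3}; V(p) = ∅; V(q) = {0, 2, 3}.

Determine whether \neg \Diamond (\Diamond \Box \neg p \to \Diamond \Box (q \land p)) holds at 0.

Yes

At 0: \Diamond (\Diamond \Box \neg p \to \Diamond \Box (q \land p)) is false, so \neg \Diamond (\Diamond \Box \neg p \to \Diamond \Box (q \land p)) is true.
  At 0: \Diamond (\Diamond \Box \neg p \to \Diamond \Box (q \land p)) requires \Diamond \Box \neg p \to \Diamond \Box (q \land p) at some successor in {0, 1, 2}.
    At 0: \Diamond \Box \neg p \to \Diamond \Box (q \land p) is false.
    At 1: \Diamond \Box \neg p \to \Diamond \Box (q \land p) is false.
    At 2: \Diamond \Box \neg p \to \Diamond \Box (q \land p) is false.
  So \Diamond (\Diamond \Box \neg p \to \Diamond \Box (q \land p)) is false at 0.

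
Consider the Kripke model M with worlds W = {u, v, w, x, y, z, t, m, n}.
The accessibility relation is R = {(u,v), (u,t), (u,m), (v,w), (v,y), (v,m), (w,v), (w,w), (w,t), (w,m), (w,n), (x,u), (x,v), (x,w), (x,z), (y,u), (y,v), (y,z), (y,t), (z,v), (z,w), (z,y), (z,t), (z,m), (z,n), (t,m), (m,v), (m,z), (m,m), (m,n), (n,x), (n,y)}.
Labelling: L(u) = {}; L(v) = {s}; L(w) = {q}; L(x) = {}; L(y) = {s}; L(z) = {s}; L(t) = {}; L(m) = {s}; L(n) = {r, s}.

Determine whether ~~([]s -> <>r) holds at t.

No

At t: ~([]s -> <>r) is true, so ~~([]s -> <>r) is false.
  At t: []s -> <>r is false, so ~([]s -> <>r) is true.
    At t: []s is true, <>r is false, so []s -> <>r is false.
      At t: []s requires s at every successor {m}.
        At m: s is true.
      So []s is true at t.
      At t: <>r requires r at some successor in {m}.
        At m: r is false.
      So <>r is false at t.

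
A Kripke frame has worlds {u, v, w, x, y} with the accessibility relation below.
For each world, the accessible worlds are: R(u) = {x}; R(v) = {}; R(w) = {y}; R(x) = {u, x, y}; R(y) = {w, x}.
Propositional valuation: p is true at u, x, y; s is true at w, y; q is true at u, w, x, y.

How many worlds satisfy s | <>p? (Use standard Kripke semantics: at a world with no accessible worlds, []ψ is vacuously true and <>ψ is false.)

Let φ = s | <>p. Evaluate φ at each world:
  u (successors {x}): φ is true.
  v (successors ∅): φ is false.
  w (successors {y}): φ is true.
  x (successors {u, x, y}): φ is true.
  y (successors {w, x}): φ is true.
For instance, at w:
  At w: s is true, <>p is true, so s | <>p is true.
    At w: <>p requires p at some successor in {y}.
      p holds at y, so <>p is true at w.
Satisfying worlds: {u, w, x, y}

4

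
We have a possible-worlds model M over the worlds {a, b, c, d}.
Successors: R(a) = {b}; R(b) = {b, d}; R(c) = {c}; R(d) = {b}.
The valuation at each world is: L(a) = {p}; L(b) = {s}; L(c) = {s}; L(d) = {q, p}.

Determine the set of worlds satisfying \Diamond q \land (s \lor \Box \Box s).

b

Let φ = \Diamond q \land (s \lor \Box \Box s). Evaluate φ at each world:
  a (successors {b}): φ is false.
  b (successors {b, d}): φ is true.
  c (successors {c}): φ is false.
  d (successors {b}): φ is false.
For instance, at b:
  At b: \Diamond q is true, s \lor \Box \Box s is true, so \Diamond q \land (s \lor \Box \Box s) is true.
    At b: \Diamond q requires q at some successor in {b, d}.
      q holds at d, so \Diamond q is true at b.
    At b: s is true, \Box \Box s is false, so s \lor \Box \Box s is true.
      At b: \Box \Box s requires \Box s at every successor {b, d}.
        \Box s fails at b, so \Box \Box s is false at b.
Satisfying worlds: {b}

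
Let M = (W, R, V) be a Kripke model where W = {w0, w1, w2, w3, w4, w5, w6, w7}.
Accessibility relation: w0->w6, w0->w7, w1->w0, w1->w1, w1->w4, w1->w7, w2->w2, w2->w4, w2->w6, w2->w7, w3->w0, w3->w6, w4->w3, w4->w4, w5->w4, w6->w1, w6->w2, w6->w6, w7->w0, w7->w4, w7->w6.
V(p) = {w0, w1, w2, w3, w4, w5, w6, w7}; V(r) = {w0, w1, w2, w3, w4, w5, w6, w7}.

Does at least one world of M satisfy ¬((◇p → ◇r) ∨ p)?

No

Let φ = ¬((◇p → ◇r) ∨ p). Evaluate φ at each world:
  w0 (successors {w6, w7}): φ is false.
  w1 (successors {w0, w1, w4, w7}): φ is false.
  w2 (successors {w2, w4, w6, w7}): φ is false.
  w3 (successors {w0, w6}): φ is false.
  w4 (successors {w3, w4}): φ is false.
  w5 (successors {w4}): φ is false.
  w6 (successors {w1, w2, w6}): φ is false.
  w7 (successors {w0, w4, w6}): φ is false.
For instance, at w7:
  At w7: (◇p → ◇r) ∨ p is true, so ¬((◇p → ◇r) ∨ p) is false.
    At w7: ◇p → ◇r is true, p is true, so (◇p → ◇r) ∨ p is true.
      At w7: ◇p is true, ◇r is true, so ◇p → ◇r is true.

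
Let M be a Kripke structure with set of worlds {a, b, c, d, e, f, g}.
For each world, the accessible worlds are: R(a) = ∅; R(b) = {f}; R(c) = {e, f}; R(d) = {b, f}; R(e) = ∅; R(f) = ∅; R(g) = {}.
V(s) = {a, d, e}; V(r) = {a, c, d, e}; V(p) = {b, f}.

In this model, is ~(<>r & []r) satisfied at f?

Yes

Recall that []ψ holds at a world iff ψ holds at every accessible world, and <>ψ holds iff ψ holds at some accessible world.
At f: <>r & []r is false, so ~(<>r & []r) is true.
  At f: <>r is false, []r is true, so <>r & []r is false.
    At f: no accessible worlds, so <>r is false.
    At f: no accessible worlds, so []r holds vacuously.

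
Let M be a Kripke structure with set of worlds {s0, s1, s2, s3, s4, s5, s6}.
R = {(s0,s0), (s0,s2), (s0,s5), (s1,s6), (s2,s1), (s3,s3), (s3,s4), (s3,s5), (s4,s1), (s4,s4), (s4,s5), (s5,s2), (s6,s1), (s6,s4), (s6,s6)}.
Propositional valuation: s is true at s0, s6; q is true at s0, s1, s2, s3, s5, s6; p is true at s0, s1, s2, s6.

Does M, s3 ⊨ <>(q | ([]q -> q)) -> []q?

No

At s3: <>(q | ([]q -> q)) is true, []q is false, so <>(q | ([]q -> q)) -> []q is false.
  At s3: <>(q | ([]q -> q)) requires q | ([]q -> q) at some successor in {s3, s4, s5}.
    q | ([]q -> q) holds at s3, so <>(q | ([]q -> q)) is true at s3.
      At s3: q is true, []q -> q is true, so q | ([]q -> q) is true.
  At s3: []q requires q at every successor {s3, s4, s5}.
    q fails at s4, so []q is false at s3.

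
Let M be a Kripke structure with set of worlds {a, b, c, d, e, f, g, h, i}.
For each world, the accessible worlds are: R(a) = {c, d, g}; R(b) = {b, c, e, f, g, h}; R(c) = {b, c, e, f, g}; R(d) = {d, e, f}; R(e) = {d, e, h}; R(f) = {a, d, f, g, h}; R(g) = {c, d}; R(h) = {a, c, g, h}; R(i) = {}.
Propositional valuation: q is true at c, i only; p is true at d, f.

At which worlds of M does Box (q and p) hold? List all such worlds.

i

Let φ = Box (q and p). Evaluate φ at each world:
  a (successors {c, d, g}): φ is false.
  b (successors {b, c, e, f, g, h}): φ is false.
  c (successors {b, c, e, f, g}): φ is false.
  d (successors {d, e, f}): φ is false.
  e (successors {d, e, h}): φ is false.
  f (successors {a, d, f, g, h}): φ is false.
  g (successors {c, d}): φ is false.
  h (successors {a, c, g, h}): φ is false.
  i (successors ∅): φ is true.
For instance, at a:
  At a: Box (q and p) requires q and p at every successor {c, d, g}.
    q and p fails at c, so Box (q and p) is false at a.
Satisfying worlds: {i}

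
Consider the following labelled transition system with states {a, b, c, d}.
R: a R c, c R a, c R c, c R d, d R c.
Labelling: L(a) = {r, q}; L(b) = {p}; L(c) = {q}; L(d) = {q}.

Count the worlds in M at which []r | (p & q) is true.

Let φ = []r | (p & q). Evaluate φ at each world:
  a (successors {c}): φ is false.
  b (successors ∅): φ is true.
  c (successors {a, c, d}): φ is false.
  d (successors {c}): φ is false.
For instance, at d:
  At d: []r is false, p & q is false, so []r | (p & q) is false.
    At d: []r requires r at every successor {c}.
      r fails at c, so []r is false at d.
Satisfying worlds: {b}

1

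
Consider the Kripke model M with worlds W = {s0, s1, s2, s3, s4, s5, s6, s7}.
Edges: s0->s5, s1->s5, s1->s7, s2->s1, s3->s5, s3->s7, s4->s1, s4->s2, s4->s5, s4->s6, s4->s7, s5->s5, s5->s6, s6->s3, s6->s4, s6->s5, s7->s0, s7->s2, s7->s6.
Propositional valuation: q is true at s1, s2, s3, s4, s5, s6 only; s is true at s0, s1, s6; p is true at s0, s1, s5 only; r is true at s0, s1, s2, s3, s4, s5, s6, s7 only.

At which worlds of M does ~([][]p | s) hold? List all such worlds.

Let φ = ~([][]p | s). Evaluate φ at each world:
  s0 (successors {s5}): φ is false.
  s1 (successors {s5, s7}): φ is false.
  s2 (successors {s1}): φ is true.
  s3 (successors {s5, s7}): φ is true.
  s4 (successors {s1, s2, s5, s6, s7}): φ is true.
  s5 (successors {s5, s6}): φ is true.
  s6 (successors {s3, s4, s5}): φ is false.
  s7 (successors {s0, s2, s6}): φ is true.
For instance, at s7:
  At s7: [][]p | s is false, so ~([][]p | s) is true.
    At s7: [][]p is false, s is false, so [][]p | s is false.
      At s7: [][]p requires []p at every successor {s0, s2, s6}.
        []p fails at s6, so [][]p is false at s7.
Satisfying worlds: {s2, s3, s4, s5, s7}

s2, s3, s4, s5, s7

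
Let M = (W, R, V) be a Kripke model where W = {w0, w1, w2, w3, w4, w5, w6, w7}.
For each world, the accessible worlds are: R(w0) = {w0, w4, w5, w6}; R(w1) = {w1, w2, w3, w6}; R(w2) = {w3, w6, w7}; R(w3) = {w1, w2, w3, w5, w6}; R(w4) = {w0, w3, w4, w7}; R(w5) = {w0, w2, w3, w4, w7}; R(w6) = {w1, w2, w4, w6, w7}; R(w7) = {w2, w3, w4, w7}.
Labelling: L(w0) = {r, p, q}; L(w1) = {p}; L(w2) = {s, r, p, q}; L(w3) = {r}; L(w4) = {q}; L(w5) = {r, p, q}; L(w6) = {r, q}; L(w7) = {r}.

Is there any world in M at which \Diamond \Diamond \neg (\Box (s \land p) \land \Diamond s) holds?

Yes

Recall that \Box ψ holds at a world iff ψ holds at every accessible world, and \Diamond ψ holds iff ψ holds at some accessible world.
Let φ = \Diamond \Diamond \neg (\Box (s \land p) \land \Diamond s). Evaluate φ at each world:
  w0 (successors {w0, w4, w5, w6}): φ is true.
  w1 (successors {w1, w2, w3, w6}): φ is true.
  w2 (successors {w3, w6, w7}): φ is true.
  w3 (successors {w1, w2, w3, w5, w6}): φ is true.
  w4 (successors {w0, w3, w4, w7}): φ is true.
  w5 (successors {w0, w2, w3, w4, w7}): φ is true.
  w6 (successors {w1, w2, w4, w6, w7}): φ is true.
  w7 (successors {w2, w3, w4, w7}): φ is true.
Detail at w0 (witness):
  At w0: \Diamond \Diamond \neg (\Box (s \land p) \land \Diamond s) requires \Diamond \neg (\Box (s \land p) \land \Diamond s) at some successor in {w0, w4, w5, w6}.
    \Diamond \neg (\Box (s \land p) \land \Diamond s) holds at w0, so \Diamond \Diamond \neg (\Box (s \land p) \land \Diamond s) is true at w0.
      At w0: \Diamond \neg (\Box (s \land p) \land \Diamond s) requires \neg (\Box (s \land p) \land \Diamond s) at some successor in {w0, w4, w5, w6}.
        \neg (\Box (s \land p) \land \Diamond s) holds at w0, so \Diamond \neg (\Box (s \land p) \land \Diamond s) is true at w0.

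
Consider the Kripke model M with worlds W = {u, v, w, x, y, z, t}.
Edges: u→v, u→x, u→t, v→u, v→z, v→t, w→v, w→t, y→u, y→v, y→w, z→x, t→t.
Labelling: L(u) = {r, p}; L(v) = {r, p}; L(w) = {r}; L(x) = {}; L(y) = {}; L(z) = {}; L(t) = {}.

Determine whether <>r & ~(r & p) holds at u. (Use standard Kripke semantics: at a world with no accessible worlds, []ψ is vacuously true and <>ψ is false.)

At u: <>r is true, ~(r & p) is false, so <>r & ~(r & p) is false.
  At u: <>r requires r at some successor in {v, x, t}.
    r holds at v, so <>r is true at u.

No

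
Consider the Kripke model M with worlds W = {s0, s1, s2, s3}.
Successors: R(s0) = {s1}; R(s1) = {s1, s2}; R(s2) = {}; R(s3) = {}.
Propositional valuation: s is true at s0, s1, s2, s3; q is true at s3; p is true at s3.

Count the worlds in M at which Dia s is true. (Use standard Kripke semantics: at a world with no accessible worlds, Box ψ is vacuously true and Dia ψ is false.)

2

Let φ = Dia s. Evaluate φ at each world:
  s0 (successors {s1}): φ is true.
  s1 (successors {s1, s2}): φ is true.
  s2 (successors ∅): φ is false.
  s3 (successors ∅): φ is false.
For instance, at s1:
  At s1: Dia s requires s at some successor in {s1, s2}.
    s holds at s1, so Dia s is true at s1.
Satisfying worlds: {s0, s1}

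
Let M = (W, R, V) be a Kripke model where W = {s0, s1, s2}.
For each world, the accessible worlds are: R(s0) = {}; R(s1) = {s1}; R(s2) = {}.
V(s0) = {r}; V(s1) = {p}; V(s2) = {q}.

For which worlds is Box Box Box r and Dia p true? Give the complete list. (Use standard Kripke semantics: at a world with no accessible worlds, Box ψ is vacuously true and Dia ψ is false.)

Let φ = Box Box Box r and Dia p. Evaluate φ at each world:
  s0 (successors ∅): φ is false.
  s1 (successors {s1}): φ is false.
  s2 (successors ∅): φ is false.
For instance, at s1:
  At s1: Box Box Box r is false, Dia p is true, so Box Box Box r and Dia p is false.
    At s1: Box Box Box r requires Box Box r at every successor {s1}.
      Box Box r fails at s1, so Box Box Box r is false at s1.
    At s1: Dia p requires p at some successor in {s1}.
      p holds at s1, so Dia p is true at s1.
Satisfying worlds: none.

none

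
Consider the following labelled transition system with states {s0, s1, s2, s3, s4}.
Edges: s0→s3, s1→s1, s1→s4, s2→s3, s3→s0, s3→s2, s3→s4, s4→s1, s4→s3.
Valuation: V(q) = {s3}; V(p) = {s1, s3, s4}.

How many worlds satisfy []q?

2

Let φ = []q. Evaluate φ at each world:
  s0 (successors {s3}): φ is true.
  s1 (successors {s1, s4}): φ is false.
  s2 (successors {s3}): φ is true.
  s3 (successors {s0, s2, s4}): φ is false.
  s4 (successors {s1, s3}): φ is false.
For instance, at s0:
  At s0: []q requires q at every successor {s3}.
    At s3: q is true.
  So []q is true at s0.
Satisfying worlds: {s0, s2}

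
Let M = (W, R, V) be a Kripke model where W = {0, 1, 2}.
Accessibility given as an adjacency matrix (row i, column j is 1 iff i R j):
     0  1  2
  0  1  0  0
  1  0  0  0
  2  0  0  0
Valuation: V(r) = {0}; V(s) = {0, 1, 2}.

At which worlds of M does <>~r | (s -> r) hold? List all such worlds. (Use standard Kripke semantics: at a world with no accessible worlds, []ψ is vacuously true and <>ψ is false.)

0

Let φ = <>~r | (s -> r). Evaluate φ at each world:
  0 (successors {0}): φ is true.
  1 (successors ∅): φ is false.
  2 (successors ∅): φ is false.
For instance, at 0:
  At 0: <>~r is false, s -> r is true, so <>~r | (s -> r) is true.
    At 0: <>~r requires ~r at some successor in {0}.
      At 0: ~r is false.
    So <>~r is false at 0.
Satisfying worlds: {0}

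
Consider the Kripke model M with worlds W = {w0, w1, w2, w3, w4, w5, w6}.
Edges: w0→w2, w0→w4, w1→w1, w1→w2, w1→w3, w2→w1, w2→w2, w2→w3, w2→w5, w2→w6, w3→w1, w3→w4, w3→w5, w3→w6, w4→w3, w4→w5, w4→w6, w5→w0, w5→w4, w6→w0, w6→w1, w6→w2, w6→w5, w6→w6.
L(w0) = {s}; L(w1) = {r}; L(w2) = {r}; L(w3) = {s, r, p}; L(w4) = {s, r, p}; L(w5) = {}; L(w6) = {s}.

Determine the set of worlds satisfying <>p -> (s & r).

w3, w4, w6

Let φ = <>p -> (s & r). Evaluate φ at each world:
  w0 (successors {w2, w4}): φ is false.
  w1 (successors {w1, w2, w3}): φ is false.
  w2 (successors {w1, w2, w3, w5, w6}): φ is false.
  w3 (successors {w1, w4, w5, w6}): φ is true.
  w4 (successors {w3, w5, w6}): φ is true.
  w5 (successors {w0, w4}): φ is false.
  w6 (successors {w0, w1, w2, w5, w6}): φ is true.
For instance, at w6:
  At w6: <>p is false, s & r is false, so <>p -> (s & r) is true.
    At w6: <>p requires p at some successor in {w0, w1, w2, w5, w6}.
      At w0: p is false.
      At w1: p is false.
      At w2: p is false.
      At w5: p is false.
      At w6: p is false.
    So <>p is false at w6.
Satisfying worlds: {w3, w4, w6}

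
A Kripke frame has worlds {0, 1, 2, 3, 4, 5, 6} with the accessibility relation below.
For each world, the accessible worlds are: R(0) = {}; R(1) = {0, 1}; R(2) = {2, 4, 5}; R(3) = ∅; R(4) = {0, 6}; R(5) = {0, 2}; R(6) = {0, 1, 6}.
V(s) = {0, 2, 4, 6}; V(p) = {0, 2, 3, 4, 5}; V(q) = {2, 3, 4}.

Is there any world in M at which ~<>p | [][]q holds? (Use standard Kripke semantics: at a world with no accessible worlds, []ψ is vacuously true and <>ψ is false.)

Let φ = ~<>p | [][]q. Evaluate φ at each world:
  0 (successors ∅): φ is true.
  1 (successors {0, 1}): φ is false.
  2 (successors {2, 4, 5}): φ is false.
  3 (successors ∅): φ is true.
  4 (successors {0, 6}): φ is false.
  5 (successors {0, 2}): φ is false.
  6 (successors {0, 1, 6}): φ is false.
Detail at 0 (witness):
  At 0: ~<>p is true, [][]q is true, so ~<>p | [][]q is true.
    At 0: <>p is false, so ~<>p is true.
      At 0: no accessible worlds, so <>p is false.
    At 0: no accessible worlds, so [][]q holds vacuously.

Yes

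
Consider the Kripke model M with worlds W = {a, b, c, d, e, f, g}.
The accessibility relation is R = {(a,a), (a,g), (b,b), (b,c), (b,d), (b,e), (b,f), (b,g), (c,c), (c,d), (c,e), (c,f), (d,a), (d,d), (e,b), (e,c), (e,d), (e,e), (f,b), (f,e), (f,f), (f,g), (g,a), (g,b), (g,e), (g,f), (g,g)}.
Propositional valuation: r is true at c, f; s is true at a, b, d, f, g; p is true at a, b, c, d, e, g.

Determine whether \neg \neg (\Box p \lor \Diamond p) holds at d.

At d: \neg (\Box p \lor \Diamond p) is false, so \neg \neg (\Box p \lor \Diamond p) is true.
  At d: \Box p \lor \Diamond p is true, so \neg (\Box p \lor \Diamond p) is false.
    At d: \Box p is true, \Diamond p is true, so \Box p \lor \Diamond p is true.
      At d: \Box p requires p at every successor {a, d}.
        At a: p is true.
        At d: p is true.
      So \Box p is true at d.
      At d: \Diamond p requires p at some successor in {a, d}.
        p holds at a, so \Diamond p is true at d.

Yes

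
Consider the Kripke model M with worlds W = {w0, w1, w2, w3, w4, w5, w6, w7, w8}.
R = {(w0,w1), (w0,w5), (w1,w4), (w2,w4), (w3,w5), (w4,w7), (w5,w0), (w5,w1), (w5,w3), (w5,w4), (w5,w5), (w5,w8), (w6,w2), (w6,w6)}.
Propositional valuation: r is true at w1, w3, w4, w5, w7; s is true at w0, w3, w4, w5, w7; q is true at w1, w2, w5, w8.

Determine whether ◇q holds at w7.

No

Recall that ◇ψ holds at a world iff ψ holds at some accessible world.
At w7: no accessible worlds, so ◇q is false.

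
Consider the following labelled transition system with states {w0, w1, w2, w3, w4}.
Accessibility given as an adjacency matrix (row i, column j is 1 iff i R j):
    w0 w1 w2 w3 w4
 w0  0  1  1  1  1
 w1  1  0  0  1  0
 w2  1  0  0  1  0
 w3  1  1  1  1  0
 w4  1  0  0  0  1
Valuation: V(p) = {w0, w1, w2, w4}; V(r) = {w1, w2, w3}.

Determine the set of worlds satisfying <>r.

w0, w1, w2, w3

Let φ = <>r. Evaluate φ at each world:
  w0 (successors {w1, w2, w3, w4}): φ is true.
  w1 (successors {w0, w3}): φ is true.
  w2 (successors {w0, w3}): φ is true.
  w3 (successors {w0, w1, w2, w3}): φ is true.
  w4 (successors {w0, w4}): φ is false.
For instance, at w2:
  At w2: <>r requires r at some successor in {w0, w3}.
    r holds at w3, so <>r is true at w2.
Satisfying worlds: {w0, w1, w2, w3}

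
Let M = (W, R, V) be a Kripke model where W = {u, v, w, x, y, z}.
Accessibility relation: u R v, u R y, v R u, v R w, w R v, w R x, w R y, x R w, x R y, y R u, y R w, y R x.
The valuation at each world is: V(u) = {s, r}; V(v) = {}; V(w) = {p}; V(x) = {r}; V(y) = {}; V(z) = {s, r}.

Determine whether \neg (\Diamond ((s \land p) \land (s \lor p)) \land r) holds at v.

At v: \Diamond ((s \land p) \land (s \lor p)) \land r is false, so \neg (\Diamond ((s \land p) \land (s \lor p)) \land r) is true.
  At v: \Diamond ((s \land p) \land (s \lor p)) is false, r is false, so \Diamond ((s \land p) \land (s \lor p)) \land r is false.
    At v: \Diamond ((s \land p) \land (s \lor p)) requires (s \land p) \land (s \lor p) at some successor in {u, w}.
      At u: (s \land p) \land (s \lor p) is false.
      At w: (s \land p) \land (s \lor p) is false.
    So \Diamond ((s \land p) \land (s \lor p)) is false at v.

Yes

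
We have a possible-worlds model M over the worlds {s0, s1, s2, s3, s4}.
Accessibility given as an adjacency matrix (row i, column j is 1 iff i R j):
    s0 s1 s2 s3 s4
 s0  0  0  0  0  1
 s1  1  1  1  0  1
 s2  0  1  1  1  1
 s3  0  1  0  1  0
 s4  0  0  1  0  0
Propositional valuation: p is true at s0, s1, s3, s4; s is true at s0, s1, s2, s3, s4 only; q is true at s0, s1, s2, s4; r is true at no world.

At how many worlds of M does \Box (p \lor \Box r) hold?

Let φ = \Box (p \lor \Box r). Evaluate φ at each world:
  s0 (successors {s4}): φ is true.
  s1 (successors {s0, s1, s2, s4}): φ is false.
  s2 (successors {s1, s2, s3, s4}): φ is false.
  s3 (successors {s1, s3}): φ is true.
  s4 (successors {s2}): φ is false.
For instance, at s0:
  At s0: \Box (p \lor \Box r) requires p \lor \Box r at every successor {s4}.
      At s4: p is true, \Box r is false, so p \lor \Box r is true.
  So \Box (p \lor \Box r) is true at s0.
Satisfying worlds: {s0, s3}

2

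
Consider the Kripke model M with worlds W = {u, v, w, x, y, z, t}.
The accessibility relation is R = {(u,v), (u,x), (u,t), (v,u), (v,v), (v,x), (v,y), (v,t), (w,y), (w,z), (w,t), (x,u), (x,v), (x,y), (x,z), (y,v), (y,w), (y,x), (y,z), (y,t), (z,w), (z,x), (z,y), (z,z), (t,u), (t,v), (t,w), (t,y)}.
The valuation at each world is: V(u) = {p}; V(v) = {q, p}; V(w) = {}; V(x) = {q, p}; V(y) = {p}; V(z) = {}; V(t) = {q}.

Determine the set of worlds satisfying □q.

Let φ = □q. Evaluate φ at each world:
  u (successors {v, x, t}): φ is true.
  v (successors {u, v, x, y, t}): φ is false.
  w (successors {y, z, t}): φ is false.
  x (successors {u, v, y, z}): φ is false.
  y (successors {v, w, x, z, t}): φ is false.
  z (successors {w, x, y, z}): φ is false.
  t (successors {u, v, w, y}): φ is false.
For instance, at z:
  At z: □q requires q at every successor {w, x, y, z}.
    q fails at w, so □q is false at z.
Satisfying worlds: {u}

u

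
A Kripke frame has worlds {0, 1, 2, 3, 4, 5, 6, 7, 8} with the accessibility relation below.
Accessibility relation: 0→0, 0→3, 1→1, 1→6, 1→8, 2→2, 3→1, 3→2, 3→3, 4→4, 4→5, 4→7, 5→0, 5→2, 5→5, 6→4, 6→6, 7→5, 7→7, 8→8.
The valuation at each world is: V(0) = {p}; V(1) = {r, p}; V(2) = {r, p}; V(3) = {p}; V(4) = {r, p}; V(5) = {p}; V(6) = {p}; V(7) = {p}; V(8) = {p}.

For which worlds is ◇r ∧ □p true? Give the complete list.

Let φ = ◇r ∧ □p. Evaluate φ at each world:
  0 (successors {0, 3}): φ is false.
  1 (successors {1, 6, 8}): φ is true.
  2 (successors {2}): φ is true.
  3 (successors {1, 2, 3}): φ is true.
  4 (successors {4, 5, 7}): φ is true.
  5 (successors {0, 2, 5}): φ is true.
  6 (successors {4, 6}): φ is true.
  7 (successors {5, 7}): φ is false.
  8 (successors {8}): φ is false.
For instance, at 3:
  At 3: ◇r is true, □p is true, so ◇r ∧ □p is true.
    At 3: ◇r requires r at some successor in {1, 2, 3}.
      r holds at 1, so ◇r is true at 3.
    At 3: □p requires p at every successor {1, 2, 3}.
      At 1: p is true.
      At 2: p is true.
      At 3: p is true.
    So □p is true at 3.
Satisfying worlds: {1, 2, 3, 4, 5, 6}

1, 2, 3, 4, 5, 6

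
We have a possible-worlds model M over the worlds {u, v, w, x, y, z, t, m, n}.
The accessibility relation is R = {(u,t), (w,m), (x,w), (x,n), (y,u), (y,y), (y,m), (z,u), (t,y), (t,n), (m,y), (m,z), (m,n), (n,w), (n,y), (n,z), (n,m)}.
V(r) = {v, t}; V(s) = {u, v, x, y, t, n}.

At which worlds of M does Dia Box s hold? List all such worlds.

u, y, z, m, n

Let φ = Dia Box s. Evaluate φ at each world:
  u (successors {t}): φ is true.
  v (successors ∅): φ is false.
  w (successors {m}): φ is false.
  x (successors {w, n}): φ is false.
  y (successors {u, y, m}): φ is true.
  z (successors {u}): φ is true.
  t (successors {y, n}): φ is false.
  m (successors {y, z, n}): φ is true.
  n (successors {w, y, z, m}): φ is true.
For instance, at t:
  At t: Dia Box s requires Box s at some successor in {y, n}.
    At y: Box s is false.
    At n: Box s is false.
  So Dia Box s is false at t.
Satisfying worlds: {u, y, z, m, n}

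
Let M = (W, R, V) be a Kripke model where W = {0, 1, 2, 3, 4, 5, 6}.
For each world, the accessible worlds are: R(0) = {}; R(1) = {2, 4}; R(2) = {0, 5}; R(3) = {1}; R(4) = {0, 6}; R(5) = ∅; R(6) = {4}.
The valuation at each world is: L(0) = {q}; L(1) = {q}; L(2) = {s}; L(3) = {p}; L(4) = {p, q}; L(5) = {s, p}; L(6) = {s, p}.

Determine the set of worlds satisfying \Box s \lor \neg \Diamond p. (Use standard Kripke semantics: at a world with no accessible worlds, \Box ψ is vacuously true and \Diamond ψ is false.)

0, 3, 5

Recall that \Box ψ holds at a world iff ψ holds at every accessible world, and \Diamond ψ holds iff ψ holds at some accessible world.
Let φ = \Box s \lor \neg \Diamond p. Evaluate φ at each world:
  0 (successors ∅): φ is true.
  1 (successors {2, 4}): φ is false.
  2 (successors {0, 5}): φ is false.
  3 (successors {1}): φ is true.
  4 (successors {0, 6}): φ is false.
  5 (successors ∅): φ is true.
  6 (successors {4}): φ is false.
For instance, at 2:
  At 2: \Box s is false, \neg \Diamond p is false, so \Box s \lor \neg \Diamond p is false.
    At 2: \Box s requires s at every successor {0, 5}.
      s fails at 0, so \Box s is false at 2.
    At 2: \Diamond p is true, so \neg \Diamond p is false.
      At 2: \Diamond p requires p at some successor in {0, 5}.
        p holds at 5, so \Diamond p is true at 2.
Satisfying worlds: {0, 3, 5}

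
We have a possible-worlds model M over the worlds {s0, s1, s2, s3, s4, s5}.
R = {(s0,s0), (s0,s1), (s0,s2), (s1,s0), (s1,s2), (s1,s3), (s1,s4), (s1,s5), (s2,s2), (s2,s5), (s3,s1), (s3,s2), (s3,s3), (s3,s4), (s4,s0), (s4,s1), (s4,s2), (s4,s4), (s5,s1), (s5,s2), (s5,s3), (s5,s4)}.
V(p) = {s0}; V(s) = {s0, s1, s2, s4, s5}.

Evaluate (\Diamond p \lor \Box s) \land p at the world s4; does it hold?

Recall that \Box ψ holds at a world iff ψ holds at every accessible world, and \Diamond ψ holds iff ψ holds at some accessible world.
At s4: \Diamond p \lor \Box s is true, p is false, so (\Diamond p \lor \Box s) \land p is false.
  At s4: \Diamond p is true, \Box s is true, so \Diamond p \lor \Box s is true.
    At s4: \Diamond p requires p at some successor in {s0, s1, s2, s4}.
      p holds at s0, so \Diamond p is true at s4.
    At s4: \Box s requires s at every successor {s0, s1, s2, s4}.
      At s0: s is true.
      At s1: s is true.
      At s2: s is true.
      At s4: s is true.
    So \Box s is true at s4.

No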